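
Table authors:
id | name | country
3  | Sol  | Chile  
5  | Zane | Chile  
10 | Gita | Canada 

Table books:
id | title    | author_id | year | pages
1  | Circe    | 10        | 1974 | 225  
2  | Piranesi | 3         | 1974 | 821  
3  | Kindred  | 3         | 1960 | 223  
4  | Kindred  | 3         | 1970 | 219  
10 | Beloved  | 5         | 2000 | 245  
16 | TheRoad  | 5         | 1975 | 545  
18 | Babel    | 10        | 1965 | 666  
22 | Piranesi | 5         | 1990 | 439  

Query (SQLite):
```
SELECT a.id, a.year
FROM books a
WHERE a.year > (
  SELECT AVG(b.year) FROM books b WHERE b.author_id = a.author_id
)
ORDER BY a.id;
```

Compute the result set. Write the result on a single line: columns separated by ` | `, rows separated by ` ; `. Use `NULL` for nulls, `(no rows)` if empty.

1 | 1974 ; 2 | 1974 ; 4 | 1970 ; 10 | 2000 ; 22 | 1990

For each books row a, compute AVG(year) over rows sharing a.author_id.
Keep row a if a.year > that per-group AVG.
  author_id=3: AVG(year) = 1968.0
  author_id=5: AVG(year) = 1988.333333
  author_id=10: AVG(year) = 1969.5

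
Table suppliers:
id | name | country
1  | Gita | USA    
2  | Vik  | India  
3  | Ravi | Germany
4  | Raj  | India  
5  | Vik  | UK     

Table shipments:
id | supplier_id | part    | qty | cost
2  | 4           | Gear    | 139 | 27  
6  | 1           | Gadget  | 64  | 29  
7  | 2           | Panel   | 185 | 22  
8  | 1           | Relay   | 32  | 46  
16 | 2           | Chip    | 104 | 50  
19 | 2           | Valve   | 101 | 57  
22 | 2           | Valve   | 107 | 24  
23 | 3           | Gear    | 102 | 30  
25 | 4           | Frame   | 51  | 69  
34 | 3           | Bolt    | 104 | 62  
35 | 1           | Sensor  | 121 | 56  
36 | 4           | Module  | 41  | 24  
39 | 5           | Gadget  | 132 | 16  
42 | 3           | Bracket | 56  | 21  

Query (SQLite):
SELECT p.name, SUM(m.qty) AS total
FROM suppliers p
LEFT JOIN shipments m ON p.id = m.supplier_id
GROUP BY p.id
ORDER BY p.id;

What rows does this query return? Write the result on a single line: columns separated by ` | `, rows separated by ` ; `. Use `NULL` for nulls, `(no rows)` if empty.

LEFT JOIN keeps every suppliers row; unmatched ones get NULL for shipments columns.
Group by suppliers.id and compute SUM(m.qty). SUM over an all-NULL group is NULL.
  1: ids {6, 8, 35} → SUM(m.qty)=217
  2: ids {7, 16, 19, 22} → SUM(m.qty)=497
  3: ids {23, 34, 42} → SUM(m.qty)=262
  4: ids {2, 25, 36} → SUM(m.qty)=231
  5: ids {39} → SUM(m.qty)=132

Gita | 217 ; Vik | 497 ; Ravi | 262 ; Raj | 231 ; Vik | 132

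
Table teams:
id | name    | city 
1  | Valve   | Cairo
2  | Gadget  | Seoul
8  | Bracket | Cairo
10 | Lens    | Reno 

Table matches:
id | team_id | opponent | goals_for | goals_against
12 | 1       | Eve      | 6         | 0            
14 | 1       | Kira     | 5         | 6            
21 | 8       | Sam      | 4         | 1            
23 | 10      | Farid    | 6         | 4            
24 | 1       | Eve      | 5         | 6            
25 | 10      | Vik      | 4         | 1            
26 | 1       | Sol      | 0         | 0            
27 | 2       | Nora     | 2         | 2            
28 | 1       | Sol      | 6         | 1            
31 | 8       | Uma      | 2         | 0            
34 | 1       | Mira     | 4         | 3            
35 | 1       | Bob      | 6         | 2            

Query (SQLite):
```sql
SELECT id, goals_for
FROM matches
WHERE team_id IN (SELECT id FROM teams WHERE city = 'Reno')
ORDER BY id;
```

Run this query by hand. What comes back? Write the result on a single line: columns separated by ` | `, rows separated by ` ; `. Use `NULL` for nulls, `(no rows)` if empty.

23 | 6 ; 25 | 4

Inner query: teams.id where city = 'Reno'.
Outer: keep matches rows whose team_id is in that set.
Inner query → {10}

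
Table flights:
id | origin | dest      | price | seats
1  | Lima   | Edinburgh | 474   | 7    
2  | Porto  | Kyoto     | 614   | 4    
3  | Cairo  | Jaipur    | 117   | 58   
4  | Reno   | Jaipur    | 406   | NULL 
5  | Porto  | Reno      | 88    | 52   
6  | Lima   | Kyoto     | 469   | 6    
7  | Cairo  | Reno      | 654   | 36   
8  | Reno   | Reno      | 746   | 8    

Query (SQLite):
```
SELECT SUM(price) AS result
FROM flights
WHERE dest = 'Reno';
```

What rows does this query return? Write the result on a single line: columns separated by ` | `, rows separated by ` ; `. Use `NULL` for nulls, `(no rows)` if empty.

Rows where dest='Reno' → price values: [88, 654, 746].
SUM of non-NULL values = 1488.

1488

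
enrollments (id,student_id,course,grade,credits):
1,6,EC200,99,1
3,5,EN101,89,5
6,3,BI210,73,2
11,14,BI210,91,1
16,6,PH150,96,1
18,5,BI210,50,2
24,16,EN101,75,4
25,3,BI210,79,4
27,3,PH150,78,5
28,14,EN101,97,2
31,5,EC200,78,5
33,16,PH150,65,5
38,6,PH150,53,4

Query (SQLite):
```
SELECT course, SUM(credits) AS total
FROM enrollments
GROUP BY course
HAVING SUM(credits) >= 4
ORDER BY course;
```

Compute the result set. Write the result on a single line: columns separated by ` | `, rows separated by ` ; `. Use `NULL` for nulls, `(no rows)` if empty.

BI210 | 9 ; EC200 | 6 ; EN101 | 11 ; PH150 | 15

Partition enrollments by course; compute SUM(credits) within each group.
HAVING: keep groups where SUM(credits) >= 4.
  BI210: ids {6, 11, 18, 25} → SUM(credits)=9
  EC200: ids {1, 31} → SUM(credits)=6
  EN101: ids {3, 24, 28} → SUM(credits)=11
  PH150: ids {16, 27, 33, 38} → SUM(credits)=15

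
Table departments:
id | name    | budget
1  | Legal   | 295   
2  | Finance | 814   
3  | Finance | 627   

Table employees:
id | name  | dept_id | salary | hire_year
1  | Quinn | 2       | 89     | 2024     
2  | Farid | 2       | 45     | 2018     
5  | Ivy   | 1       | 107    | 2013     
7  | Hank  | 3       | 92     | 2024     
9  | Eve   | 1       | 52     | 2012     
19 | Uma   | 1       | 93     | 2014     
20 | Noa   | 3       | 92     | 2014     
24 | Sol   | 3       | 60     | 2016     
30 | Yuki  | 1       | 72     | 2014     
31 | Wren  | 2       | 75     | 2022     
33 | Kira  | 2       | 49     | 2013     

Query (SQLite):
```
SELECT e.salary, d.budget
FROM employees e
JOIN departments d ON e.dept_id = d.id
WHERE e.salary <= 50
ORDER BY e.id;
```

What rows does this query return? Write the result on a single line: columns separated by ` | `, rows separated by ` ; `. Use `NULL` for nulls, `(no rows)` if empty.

Each employees row matches the departments row where dept_id = departments.id.
Then keep rows with e.salary <= 50.

45 | 814 ; 49 | 814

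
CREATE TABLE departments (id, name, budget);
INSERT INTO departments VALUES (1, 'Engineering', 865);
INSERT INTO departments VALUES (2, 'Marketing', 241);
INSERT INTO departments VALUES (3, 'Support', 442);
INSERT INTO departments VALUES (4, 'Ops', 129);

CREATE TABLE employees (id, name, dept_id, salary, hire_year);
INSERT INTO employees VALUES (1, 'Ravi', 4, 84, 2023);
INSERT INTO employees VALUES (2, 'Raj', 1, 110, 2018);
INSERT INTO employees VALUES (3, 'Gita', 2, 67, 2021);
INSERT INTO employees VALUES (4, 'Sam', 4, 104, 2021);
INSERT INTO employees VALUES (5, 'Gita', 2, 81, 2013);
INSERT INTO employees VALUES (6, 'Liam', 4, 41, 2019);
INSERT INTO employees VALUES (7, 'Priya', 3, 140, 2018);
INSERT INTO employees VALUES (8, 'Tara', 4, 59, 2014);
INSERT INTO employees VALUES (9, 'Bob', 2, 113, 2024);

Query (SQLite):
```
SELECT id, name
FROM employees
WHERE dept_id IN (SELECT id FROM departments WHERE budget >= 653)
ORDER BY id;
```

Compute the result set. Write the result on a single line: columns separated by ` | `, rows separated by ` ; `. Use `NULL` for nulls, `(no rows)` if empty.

2 | Raj

Inner query: departments.id where budget >= 653.
Outer: keep employees rows whose dept_id is in that set.
Inner query → {1}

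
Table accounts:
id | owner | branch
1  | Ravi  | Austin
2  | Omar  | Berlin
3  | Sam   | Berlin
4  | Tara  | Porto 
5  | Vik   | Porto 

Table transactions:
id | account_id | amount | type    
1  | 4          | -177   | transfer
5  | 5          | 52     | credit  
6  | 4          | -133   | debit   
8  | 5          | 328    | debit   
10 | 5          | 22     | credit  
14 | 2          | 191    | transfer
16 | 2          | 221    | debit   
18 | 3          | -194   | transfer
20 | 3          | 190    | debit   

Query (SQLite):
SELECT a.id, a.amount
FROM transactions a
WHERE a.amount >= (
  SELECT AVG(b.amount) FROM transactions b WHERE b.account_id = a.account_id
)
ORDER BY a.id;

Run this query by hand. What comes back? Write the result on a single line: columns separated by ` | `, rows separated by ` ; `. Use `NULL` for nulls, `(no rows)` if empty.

6 | -133 ; 8 | 328 ; 16 | 221 ; 20 | 190

For each transactions row a, compute AVG(amount) over rows sharing a.account_id.
Keep row a if a.amount >= that per-group AVG.
  account_id=2: AVG(amount) = 206.0
  account_id=3: AVG(amount) = -2.0
  account_id=4: AVG(amount) = -155.0
  account_id=5: AVG(amount) = 134.0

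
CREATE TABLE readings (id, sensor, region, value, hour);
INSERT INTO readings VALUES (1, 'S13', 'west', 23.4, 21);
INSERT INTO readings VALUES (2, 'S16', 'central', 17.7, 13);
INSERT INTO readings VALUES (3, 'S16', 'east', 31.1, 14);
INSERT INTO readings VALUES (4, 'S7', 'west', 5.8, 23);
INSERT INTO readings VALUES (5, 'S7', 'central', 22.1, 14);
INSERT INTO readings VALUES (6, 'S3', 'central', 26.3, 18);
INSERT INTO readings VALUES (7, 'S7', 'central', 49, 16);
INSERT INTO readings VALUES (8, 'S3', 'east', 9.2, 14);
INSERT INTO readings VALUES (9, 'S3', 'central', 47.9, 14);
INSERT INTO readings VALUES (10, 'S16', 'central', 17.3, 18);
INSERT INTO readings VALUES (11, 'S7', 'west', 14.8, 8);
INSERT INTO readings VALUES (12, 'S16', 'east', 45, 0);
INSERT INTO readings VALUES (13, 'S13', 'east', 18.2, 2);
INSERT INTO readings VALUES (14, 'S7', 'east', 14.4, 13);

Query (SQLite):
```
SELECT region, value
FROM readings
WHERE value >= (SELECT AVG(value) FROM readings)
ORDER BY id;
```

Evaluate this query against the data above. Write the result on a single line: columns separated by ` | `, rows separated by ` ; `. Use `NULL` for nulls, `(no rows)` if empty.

east | 31.1 ; central | 26.3 ; central | 49 ; central | 47.9 ; east | 45

Scalar subquery: AVG(value) over all readings rows = 24.442857 (≈; comparison uses full precision).
Keep rows where value >= that value.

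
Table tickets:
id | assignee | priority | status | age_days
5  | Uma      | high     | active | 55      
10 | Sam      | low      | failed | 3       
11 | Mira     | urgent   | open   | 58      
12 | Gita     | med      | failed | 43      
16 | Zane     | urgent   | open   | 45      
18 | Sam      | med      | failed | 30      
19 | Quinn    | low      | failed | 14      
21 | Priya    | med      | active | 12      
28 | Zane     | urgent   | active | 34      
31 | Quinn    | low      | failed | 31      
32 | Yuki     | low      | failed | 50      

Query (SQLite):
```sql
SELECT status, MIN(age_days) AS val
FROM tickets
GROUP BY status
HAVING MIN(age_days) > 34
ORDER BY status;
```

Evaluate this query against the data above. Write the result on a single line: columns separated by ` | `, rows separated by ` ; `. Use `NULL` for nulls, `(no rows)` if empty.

open | 45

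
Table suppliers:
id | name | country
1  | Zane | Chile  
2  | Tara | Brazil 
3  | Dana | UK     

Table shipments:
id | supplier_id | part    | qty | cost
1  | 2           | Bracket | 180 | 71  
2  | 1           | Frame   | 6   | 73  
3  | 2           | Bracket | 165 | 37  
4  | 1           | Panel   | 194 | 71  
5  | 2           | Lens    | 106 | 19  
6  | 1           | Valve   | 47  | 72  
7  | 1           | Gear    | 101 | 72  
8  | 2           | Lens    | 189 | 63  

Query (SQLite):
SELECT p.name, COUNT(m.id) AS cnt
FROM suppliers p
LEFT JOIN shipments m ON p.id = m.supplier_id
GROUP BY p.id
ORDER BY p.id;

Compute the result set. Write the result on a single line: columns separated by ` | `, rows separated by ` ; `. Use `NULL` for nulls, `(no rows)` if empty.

Zane | 4 ; Tara | 4 ; Dana | 0

LEFT JOIN keeps every suppliers row; unmatched ones get NULL for shipments columns.
Group by suppliers.id and compute COUNT(m.id). COUNT(col) of an all-NULL group is 0.
  1: ids {2, 4, 6, 7} → COUNT(m.id)=4
  2: ids {1, 3, 5, 8} → COUNT(m.id)=4
  3: ids {—} → COUNT(m.id)=0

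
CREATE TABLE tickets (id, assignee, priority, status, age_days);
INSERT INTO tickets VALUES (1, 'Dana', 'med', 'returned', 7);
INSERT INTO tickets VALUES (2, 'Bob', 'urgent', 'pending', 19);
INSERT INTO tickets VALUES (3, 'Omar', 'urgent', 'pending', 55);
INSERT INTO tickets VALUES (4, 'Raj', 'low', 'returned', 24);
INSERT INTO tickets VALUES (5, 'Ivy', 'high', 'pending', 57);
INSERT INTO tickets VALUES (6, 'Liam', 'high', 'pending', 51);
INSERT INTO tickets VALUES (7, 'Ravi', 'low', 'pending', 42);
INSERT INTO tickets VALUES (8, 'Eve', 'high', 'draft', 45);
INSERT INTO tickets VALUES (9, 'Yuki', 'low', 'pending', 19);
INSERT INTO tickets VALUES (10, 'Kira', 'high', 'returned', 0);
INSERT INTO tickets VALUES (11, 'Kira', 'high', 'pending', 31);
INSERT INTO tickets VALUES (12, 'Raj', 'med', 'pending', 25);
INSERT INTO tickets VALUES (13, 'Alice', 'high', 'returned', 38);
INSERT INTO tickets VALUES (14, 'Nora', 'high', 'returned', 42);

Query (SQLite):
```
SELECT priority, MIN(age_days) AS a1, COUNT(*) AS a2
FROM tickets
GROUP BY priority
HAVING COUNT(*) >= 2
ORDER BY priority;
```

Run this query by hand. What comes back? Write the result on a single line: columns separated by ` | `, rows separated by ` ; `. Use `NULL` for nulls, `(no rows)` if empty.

Group tickets by priority.
Per group compute: MIN(age_days), COUNT(*).
HAVING: drop groups with fewer than 2 rows.
  high: ids {5, 6, 8, 10, 11, 13, 14} → MIN(age_days)=0, COUNT(*)=7
  low: ids {4, 7, 9} → MIN(age_days)=19, COUNT(*)=3
  med: ids {1, 12} → MIN(age_days)=7, COUNT(*)=2
  urgent: ids {2, 3} → MIN(age_days)=19, COUNT(*)=2

high | 0 | 7 ; low | 19 | 3 ; med | 7 | 2 ; urgent | 19 | 2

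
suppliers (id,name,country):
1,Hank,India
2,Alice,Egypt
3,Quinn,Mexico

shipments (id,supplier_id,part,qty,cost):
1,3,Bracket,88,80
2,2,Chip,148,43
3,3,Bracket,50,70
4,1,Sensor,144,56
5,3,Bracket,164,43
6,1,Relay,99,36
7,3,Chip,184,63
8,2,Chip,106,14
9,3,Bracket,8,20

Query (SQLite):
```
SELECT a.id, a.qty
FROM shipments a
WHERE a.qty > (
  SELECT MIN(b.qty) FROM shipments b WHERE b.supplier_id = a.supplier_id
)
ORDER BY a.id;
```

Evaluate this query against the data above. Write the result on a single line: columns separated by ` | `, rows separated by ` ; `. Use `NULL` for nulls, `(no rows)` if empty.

For each shipments row a, compute MIN(qty) over rows sharing a.supplier_id.
Keep row a if a.qty > that per-group MIN.
  supplier_id=1: MIN(qty) = 99
  supplier_id=2: MIN(qty) = 106
  supplier_id=3: MIN(qty) = 8

1 | 88 ; 2 | 148 ; 3 | 50 ; 4 | 144 ; 5 | 164 ; 7 | 184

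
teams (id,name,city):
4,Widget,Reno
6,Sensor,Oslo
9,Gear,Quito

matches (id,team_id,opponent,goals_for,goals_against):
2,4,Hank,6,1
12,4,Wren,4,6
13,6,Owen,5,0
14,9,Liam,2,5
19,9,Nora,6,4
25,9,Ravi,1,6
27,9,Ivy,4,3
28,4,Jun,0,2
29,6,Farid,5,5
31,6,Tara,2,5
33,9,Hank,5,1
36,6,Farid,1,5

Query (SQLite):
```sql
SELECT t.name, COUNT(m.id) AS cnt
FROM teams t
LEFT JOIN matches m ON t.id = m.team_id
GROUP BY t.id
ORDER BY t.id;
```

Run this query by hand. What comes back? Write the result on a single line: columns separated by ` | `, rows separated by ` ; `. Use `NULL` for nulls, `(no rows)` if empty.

LEFT JOIN keeps every teams row; unmatched ones get NULL for matches columns.
Group by teams.id and compute COUNT(m.id). COUNT(col) of an all-NULL group is 0.
  4: ids {2, 12, 28} → COUNT(m.id)=3
  6: ids {13, 29, 31, 36} → COUNT(m.id)=4
  9: ids {14, 19, 25, 27, 33} → COUNT(m.id)=5

Widget | 3 ; Sensor | 4 ; Gear | 5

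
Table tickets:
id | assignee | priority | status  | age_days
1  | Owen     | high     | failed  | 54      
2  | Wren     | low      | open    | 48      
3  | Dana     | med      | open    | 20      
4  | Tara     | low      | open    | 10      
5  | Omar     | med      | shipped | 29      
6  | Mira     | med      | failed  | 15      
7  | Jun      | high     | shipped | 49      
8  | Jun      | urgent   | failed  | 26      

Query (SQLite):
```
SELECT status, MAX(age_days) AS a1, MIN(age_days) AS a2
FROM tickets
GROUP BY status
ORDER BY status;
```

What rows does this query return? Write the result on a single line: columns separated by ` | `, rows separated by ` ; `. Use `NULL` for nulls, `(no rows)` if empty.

failed | 54 | 15 ; open | 48 | 10 ; shipped | 49 | 29

Group tickets by status.
Per group compute: MAX(age_days), MIN(age_days).
  failed: ids {1, 6, 8} → MAX(age_days)=54, MIN(age_days)=15
  open: ids {2, 3, 4} → MAX(age_days)=48, MIN(age_days)=10
  shipped: ids {5, 7} → MAX(age_days)=49, MIN(age_days)=29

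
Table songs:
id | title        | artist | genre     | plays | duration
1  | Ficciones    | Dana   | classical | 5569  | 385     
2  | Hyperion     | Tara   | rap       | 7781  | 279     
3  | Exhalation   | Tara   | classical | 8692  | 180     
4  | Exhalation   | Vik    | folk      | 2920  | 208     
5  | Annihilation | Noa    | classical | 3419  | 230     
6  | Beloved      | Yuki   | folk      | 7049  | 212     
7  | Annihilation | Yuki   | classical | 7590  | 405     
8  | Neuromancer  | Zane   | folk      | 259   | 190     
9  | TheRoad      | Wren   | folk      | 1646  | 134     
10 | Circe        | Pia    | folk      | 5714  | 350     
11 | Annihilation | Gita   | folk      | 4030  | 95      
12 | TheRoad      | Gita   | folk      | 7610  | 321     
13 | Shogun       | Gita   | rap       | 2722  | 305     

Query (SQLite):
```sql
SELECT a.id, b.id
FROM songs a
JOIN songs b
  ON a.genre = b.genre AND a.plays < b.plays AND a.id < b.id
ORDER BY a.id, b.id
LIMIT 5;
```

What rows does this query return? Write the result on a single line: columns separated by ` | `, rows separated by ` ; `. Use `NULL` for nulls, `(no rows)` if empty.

1 | 3 ; 1 | 7 ; 4 | 6 ; 4 | 10 ; 4 | 11

Pairs (a,b) with same genre, a.plays < b.plays, a.id < b.id.
genre groups: classical:{1,3,5,7} folk:{4,6,8,9,10,11,12} rap:{2,13}
Ordered by (a.id, b.id); first 5.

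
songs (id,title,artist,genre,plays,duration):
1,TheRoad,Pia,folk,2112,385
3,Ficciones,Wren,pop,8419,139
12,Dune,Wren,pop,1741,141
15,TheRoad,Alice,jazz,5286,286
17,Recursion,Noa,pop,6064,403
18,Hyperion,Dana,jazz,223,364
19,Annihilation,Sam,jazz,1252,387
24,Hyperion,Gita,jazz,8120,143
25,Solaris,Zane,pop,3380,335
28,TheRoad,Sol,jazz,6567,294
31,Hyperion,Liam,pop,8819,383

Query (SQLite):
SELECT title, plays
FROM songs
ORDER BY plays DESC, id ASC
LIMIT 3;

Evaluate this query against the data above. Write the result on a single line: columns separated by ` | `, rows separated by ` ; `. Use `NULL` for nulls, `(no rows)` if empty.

Sort by plays desc, tiebreak id asc: (8819, id=31), (8419, id=3), (8120, id=24), (6567, id=28), (6064, id=17), (5286, id=15) …. Take first 3.

Hyperion | 8819 ; Ficciones | 8419 ; Hyperion | 8120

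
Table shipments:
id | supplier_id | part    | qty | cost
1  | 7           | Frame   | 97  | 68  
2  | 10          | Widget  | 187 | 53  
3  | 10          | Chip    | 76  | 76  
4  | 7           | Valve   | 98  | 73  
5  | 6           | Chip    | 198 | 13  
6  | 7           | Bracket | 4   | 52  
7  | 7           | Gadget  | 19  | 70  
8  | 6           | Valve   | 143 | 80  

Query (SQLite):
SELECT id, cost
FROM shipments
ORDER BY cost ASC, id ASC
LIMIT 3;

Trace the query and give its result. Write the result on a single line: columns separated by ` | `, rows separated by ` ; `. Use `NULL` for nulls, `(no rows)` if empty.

Sort by cost asc, tiebreak id asc: (13, id=5), (52, id=6), (53, id=2), (68, id=1), (70, id=7), (73, id=4) …. Take first 3.

5 | 13 ; 6 | 52 ; 2 | 53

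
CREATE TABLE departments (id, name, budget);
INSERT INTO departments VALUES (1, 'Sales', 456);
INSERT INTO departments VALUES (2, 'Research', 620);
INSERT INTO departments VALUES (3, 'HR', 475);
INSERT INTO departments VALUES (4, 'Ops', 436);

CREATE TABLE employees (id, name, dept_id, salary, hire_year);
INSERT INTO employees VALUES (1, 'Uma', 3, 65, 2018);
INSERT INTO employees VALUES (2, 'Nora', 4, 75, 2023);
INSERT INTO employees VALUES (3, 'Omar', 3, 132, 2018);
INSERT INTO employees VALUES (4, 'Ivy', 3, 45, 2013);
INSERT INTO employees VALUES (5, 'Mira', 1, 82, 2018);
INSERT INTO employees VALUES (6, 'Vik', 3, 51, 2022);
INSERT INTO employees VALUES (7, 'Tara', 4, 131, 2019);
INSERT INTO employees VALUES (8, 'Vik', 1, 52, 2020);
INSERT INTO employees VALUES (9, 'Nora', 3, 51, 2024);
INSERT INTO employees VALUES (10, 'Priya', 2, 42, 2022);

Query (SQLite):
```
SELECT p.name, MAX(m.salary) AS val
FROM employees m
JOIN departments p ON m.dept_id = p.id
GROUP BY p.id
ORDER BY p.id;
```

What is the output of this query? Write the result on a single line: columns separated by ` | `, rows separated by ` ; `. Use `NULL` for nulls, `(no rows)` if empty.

Sales | 82 ; Research | 42 ; HR | 132 ; Ops | 131

Join each employees row to its departments via dept_id.
Group joined rows by departments.id; compute MAX(m.salary) per group.
  1: ids {5, 8} → MAX(m.salary)=82
  2: ids {10} → MAX(m.salary)=42
  3: ids {1, 3, 4, 6, 9} → MAX(m.salary)=132
  4: ids {2, 7} → MAX(m.salary)=131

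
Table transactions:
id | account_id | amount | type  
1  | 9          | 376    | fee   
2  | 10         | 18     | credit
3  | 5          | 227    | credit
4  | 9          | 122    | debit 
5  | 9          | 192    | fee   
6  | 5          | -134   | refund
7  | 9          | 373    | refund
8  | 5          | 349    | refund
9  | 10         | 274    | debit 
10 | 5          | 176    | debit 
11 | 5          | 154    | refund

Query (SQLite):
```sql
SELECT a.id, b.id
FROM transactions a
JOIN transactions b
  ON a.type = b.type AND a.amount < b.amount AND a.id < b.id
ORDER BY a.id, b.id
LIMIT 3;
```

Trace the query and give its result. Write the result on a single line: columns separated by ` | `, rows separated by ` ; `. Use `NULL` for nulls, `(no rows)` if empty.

Pairs (a,b) with same type, a.amount < b.amount, a.id < b.id.
type groups: credit:{2,3} debit:{4,9,10} fee:{1,5} refund:{6,7,8,11}
Ordered by (a.id, b.id); first 3.

2 | 3 ; 4 | 9 ; 4 | 10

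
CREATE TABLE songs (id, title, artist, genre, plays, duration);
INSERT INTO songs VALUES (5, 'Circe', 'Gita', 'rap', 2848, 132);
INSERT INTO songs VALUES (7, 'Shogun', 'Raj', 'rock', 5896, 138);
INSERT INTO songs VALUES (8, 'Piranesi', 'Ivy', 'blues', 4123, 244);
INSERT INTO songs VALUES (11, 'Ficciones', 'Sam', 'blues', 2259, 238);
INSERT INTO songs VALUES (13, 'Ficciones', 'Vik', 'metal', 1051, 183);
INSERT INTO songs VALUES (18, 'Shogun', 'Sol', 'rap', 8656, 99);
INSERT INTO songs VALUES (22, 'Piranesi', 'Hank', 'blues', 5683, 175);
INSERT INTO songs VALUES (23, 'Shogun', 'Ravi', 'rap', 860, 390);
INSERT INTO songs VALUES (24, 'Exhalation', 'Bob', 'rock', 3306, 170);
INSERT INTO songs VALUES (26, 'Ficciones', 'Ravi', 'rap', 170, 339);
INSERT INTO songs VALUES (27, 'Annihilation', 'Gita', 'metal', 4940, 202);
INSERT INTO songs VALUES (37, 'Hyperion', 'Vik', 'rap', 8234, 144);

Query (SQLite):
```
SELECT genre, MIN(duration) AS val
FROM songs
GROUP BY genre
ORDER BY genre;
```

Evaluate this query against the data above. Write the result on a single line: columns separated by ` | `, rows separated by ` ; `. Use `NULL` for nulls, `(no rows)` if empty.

blues | 175 ; metal | 183 ; rap | 99 ; rock | 138

Partition songs by genre; compute MIN(duration) within each group.
  blues: ids {8, 11, 22} → MIN(duration)=175
  metal: ids {13, 27} → MIN(duration)=183
  rap: ids {5, 18, 23, 26, 37} → MIN(duration)=99
  rock: ids {7, 24} → MIN(duration)=138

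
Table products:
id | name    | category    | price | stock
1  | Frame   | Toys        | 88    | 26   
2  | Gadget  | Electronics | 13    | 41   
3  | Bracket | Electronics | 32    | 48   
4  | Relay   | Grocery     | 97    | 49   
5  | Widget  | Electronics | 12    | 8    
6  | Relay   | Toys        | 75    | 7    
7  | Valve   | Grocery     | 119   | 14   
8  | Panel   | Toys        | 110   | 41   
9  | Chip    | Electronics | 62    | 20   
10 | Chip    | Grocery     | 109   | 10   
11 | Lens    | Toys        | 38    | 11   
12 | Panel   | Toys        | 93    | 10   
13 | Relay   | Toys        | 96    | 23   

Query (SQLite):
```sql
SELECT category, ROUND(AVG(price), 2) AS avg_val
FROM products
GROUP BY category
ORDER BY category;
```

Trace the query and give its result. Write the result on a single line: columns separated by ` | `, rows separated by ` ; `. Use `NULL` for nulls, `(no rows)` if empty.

Electronics | 29.75 ; Grocery | 108.33 ; Toys | 83.33

Partition products by category; compute ROUND(AVG(price), 2) within each group.
  Electronics: ids {2, 3, 5, 9} → ROUND(AVG(price), 2)=29.75
  Grocery: ids {4, 7, 10} → ROUND(AVG(price), 2)=108.33
  Toys: ids {1, 6, 8, 11, 12, 13} → ROUND(AVG(price), 2)=83.33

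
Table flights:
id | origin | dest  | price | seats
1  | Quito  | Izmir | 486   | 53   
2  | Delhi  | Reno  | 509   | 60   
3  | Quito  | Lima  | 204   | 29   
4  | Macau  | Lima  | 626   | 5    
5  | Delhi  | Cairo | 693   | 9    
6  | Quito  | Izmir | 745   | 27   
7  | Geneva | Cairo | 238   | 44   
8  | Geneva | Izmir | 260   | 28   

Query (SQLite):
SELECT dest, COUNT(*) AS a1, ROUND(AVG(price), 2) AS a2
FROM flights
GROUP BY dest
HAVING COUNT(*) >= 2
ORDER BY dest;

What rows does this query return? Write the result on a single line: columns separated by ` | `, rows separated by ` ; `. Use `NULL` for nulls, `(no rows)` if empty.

Group flights by dest.
Per group compute: COUNT(*), ROUND(AVG(price), 2).
HAVING: drop groups with fewer than 2 rows.
  Cairo: ids {5, 7} → COUNT(*)=2, ROUND(AVG(price), 2)=465.5
  Izmir: ids {1, 6, 8} → COUNT(*)=3, ROUND(AVG(price), 2)=497
  Lima: ids {3, 4} → COUNT(*)=2, ROUND(AVG(price), 2)=415
  Reno: ids {2} → COUNT(*)=1, ROUND(AVG(price), 2)=509

Cairo | 2 | 465.5 ; Izmir | 3 | 497 ; Lima | 2 | 415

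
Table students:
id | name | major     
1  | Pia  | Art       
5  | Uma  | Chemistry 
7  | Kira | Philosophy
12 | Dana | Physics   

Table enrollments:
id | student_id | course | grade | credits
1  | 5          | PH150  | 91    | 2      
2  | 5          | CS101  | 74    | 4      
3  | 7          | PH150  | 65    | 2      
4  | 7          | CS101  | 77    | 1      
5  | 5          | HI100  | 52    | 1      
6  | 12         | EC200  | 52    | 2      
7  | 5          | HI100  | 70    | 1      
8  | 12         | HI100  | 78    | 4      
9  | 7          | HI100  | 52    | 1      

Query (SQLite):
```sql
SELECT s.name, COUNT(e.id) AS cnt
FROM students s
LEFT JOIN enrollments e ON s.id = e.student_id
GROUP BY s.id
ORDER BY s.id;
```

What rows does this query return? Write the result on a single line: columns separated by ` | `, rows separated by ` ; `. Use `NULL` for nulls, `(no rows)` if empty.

LEFT JOIN keeps every students row; unmatched ones get NULL for enrollments columns.
Group by students.id and compute COUNT(e.id). COUNT(col) of an all-NULL group is 0.
  1: ids {—} → COUNT(e.id)=0
  5: ids {1, 2, 5, 7} → COUNT(e.id)=4
  7: ids {3, 4, 9} → COUNT(e.id)=3
  12: ids {6, 8} → COUNT(e.id)=2

Pia | 0 ; Uma | 4 ; Kira | 3 ; Dana | 2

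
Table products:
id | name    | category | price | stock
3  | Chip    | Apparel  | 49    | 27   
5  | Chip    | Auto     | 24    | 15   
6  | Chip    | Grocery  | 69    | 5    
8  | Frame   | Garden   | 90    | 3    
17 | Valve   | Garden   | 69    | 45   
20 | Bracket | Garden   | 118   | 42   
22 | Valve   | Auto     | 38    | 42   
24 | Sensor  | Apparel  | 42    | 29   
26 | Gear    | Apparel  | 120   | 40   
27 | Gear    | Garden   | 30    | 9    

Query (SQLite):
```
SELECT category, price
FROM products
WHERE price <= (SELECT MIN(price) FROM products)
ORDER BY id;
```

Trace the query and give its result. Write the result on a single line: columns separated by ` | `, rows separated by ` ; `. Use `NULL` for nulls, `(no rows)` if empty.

Scalar subquery: MIN(price) over all products rows = 24.
Keep rows where price <= that value.

Auto | 24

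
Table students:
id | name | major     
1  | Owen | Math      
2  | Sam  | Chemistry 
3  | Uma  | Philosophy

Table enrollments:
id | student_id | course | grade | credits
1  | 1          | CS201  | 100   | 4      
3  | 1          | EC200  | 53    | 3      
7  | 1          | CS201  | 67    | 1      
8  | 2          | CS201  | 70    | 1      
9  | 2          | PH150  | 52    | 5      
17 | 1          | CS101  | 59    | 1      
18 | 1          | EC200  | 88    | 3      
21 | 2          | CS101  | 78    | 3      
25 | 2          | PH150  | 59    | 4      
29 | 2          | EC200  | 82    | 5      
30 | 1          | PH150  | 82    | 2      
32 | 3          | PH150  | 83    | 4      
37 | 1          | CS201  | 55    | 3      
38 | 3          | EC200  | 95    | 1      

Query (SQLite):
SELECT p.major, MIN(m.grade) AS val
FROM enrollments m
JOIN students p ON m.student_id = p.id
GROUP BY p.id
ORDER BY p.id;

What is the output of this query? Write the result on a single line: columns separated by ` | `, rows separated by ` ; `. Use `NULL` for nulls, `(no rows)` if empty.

Math | 53 ; Chemistry | 52 ; Philosophy | 83

Join each enrollments row to its students via student_id.
Group joined rows by students.id; compute MIN(m.grade) per group.
  1: ids {1, 3, 7, 17, 18, 30, 37} → MIN(m.grade)=53
  2: ids {8, 9, 21, 25, 29} → MIN(m.grade)=52
  3: ids {32, 38} → MIN(m.grade)=83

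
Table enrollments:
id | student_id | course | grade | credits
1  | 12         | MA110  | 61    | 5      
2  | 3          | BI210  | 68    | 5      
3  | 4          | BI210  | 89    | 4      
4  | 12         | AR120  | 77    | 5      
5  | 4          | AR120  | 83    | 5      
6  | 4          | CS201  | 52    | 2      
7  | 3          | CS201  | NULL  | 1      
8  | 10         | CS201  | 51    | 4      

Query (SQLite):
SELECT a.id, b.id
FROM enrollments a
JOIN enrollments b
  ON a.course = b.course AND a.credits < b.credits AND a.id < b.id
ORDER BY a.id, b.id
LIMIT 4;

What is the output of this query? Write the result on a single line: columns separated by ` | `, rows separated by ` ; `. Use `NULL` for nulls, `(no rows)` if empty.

Pairs (a,b) with same course, a.credits < b.credits, a.id < b.id.
course groups: AR120:{4,5} BI210:{2,3} CS201:{6,7,8} MA110:{1}
Ordered by (a.id, b.id); first 4.

6 | 8 ; 7 | 8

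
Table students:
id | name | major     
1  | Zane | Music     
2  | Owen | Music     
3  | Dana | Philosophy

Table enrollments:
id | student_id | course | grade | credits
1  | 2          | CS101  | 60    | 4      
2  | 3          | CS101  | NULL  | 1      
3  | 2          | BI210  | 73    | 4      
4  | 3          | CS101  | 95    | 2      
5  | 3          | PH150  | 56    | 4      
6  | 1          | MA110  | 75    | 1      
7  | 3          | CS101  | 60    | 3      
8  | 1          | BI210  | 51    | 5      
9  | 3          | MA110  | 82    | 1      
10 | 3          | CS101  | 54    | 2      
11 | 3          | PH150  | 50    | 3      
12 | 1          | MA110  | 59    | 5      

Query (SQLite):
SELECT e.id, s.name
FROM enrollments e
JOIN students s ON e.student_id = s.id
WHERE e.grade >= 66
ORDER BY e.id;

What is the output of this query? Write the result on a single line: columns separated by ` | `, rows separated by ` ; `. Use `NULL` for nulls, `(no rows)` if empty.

3 | Owen ; 4 | Dana ; 6 | Zane ; 9 | Dana

Each enrollments row matches the students row where student_id = students.id.
Then keep rows with e.grade >= 66.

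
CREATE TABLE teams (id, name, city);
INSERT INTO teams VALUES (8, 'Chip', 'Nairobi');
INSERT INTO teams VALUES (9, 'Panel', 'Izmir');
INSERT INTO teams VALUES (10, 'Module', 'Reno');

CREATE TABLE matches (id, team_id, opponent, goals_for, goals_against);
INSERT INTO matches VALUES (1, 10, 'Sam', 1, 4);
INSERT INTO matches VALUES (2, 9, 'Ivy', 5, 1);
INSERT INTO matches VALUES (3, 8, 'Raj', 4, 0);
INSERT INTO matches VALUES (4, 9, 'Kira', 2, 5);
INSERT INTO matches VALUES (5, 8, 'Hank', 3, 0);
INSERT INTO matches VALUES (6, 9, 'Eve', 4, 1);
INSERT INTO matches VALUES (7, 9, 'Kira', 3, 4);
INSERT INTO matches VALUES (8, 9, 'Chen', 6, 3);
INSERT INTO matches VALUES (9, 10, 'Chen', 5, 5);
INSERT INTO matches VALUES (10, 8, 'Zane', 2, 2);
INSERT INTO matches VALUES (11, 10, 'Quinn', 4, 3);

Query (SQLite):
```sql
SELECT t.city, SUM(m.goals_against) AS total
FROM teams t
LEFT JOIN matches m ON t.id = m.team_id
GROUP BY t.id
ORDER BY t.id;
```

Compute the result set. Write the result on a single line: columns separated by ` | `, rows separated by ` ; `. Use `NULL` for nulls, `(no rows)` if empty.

LEFT JOIN keeps every teams row; unmatched ones get NULL for matches columns.
Group by teams.id and compute SUM(m.goals_against). SUM over an all-NULL group is NULL.
  8: ids {3, 5, 10} → SUM(m.goals_against)=2
  9: ids {2, 4, 6, 7, 8} → SUM(m.goals_against)=14
  10: ids {1, 9, 11} → SUM(m.goals_against)=12

Nairobi | 2 ; Izmir | 14 ; Reno | 12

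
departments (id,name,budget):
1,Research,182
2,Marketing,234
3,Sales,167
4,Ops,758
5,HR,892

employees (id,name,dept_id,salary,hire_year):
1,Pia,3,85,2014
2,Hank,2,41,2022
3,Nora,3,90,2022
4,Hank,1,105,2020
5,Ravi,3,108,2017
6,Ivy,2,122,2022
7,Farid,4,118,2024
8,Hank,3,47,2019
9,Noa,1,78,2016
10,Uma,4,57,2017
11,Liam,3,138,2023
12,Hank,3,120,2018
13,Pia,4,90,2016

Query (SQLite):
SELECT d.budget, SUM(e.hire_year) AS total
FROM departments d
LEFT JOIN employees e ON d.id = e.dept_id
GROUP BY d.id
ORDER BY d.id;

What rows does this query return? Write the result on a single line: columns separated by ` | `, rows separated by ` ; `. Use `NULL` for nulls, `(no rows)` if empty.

182 | 4036 ; 234 | 4044 ; 167 | 12113 ; 758 | 6057 ; 892 | NULL

LEFT JOIN keeps every departments row; unmatched ones get NULL for employees columns.
Group by departments.id and compute SUM(e.hire_year). SUM over an all-NULL group is NULL.
  1: ids {4, 9} → SUM(e.hire_year)=4036
  2: ids {2, 6} → SUM(e.hire_year)=4044
  3: ids {1, 3, 5, 8, 11, 12} → SUM(e.hire_year)=12113
  4: ids {7, 10, 13} → SUM(e.hire_year)=6057
  5: ids {—} → SUM(e.hire_year)=NULL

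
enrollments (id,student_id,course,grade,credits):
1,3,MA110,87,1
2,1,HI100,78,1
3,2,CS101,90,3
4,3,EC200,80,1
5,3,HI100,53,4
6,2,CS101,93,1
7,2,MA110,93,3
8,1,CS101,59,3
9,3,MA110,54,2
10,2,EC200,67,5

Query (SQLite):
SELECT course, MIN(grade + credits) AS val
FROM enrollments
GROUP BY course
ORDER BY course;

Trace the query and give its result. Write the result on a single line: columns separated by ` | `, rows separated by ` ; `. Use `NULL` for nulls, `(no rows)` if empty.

CS101 | 62 ; EC200 | 72 ; HI100 | 57 ; MA110 | 56

For each row compute grade + credits.
Group by course; take MIN of the expression per group.
  CS101: ids {3, 6, 8} → MIN(grade + credits)=62
  EC200: ids {4, 10} → MIN(grade + credits)=72
  HI100: ids {2, 5} → MIN(grade + credits)=57
  MA110: ids {1, 7, 9} → MIN(grade + credits)=56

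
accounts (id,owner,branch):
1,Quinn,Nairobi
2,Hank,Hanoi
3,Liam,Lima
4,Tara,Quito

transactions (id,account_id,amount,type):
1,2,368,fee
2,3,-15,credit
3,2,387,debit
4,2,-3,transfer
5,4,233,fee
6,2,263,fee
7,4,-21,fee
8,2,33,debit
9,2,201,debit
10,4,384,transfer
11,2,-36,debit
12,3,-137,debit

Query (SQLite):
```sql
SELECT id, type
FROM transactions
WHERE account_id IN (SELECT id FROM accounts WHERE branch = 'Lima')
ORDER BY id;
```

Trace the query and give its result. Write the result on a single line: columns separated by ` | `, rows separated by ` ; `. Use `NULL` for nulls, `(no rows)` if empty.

Inner query: accounts.id where branch = 'Lima'.
Outer: keep transactions rows whose account_id is in that set.
Inner query → {3}

2 | credit ; 12 | debit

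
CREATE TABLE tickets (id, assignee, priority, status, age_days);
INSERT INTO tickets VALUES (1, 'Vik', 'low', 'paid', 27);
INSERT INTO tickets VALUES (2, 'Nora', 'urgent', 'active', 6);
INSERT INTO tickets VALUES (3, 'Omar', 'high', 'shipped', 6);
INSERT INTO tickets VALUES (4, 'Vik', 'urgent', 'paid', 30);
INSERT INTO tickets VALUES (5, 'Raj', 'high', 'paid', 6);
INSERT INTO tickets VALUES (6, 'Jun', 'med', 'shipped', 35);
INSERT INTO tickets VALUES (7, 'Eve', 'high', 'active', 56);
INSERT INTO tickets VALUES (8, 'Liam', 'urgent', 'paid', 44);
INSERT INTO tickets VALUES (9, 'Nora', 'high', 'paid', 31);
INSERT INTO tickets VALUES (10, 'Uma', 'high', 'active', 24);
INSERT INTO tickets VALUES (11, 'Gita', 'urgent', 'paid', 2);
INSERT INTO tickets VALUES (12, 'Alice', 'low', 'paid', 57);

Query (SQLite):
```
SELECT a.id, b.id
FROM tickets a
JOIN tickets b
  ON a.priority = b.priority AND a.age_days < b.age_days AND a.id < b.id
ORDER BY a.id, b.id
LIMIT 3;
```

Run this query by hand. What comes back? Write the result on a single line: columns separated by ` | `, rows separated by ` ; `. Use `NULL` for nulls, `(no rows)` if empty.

Pairs (a,b) with same priority, a.age_days < b.age_days, a.id < b.id.
priority groups: high:{3,5,7,9,10} low:{1,12} med:{6} urgent:{2,4,8,11}
Ordered by (a.id, b.id); first 3.

1 | 12 ; 2 | 4 ; 2 | 8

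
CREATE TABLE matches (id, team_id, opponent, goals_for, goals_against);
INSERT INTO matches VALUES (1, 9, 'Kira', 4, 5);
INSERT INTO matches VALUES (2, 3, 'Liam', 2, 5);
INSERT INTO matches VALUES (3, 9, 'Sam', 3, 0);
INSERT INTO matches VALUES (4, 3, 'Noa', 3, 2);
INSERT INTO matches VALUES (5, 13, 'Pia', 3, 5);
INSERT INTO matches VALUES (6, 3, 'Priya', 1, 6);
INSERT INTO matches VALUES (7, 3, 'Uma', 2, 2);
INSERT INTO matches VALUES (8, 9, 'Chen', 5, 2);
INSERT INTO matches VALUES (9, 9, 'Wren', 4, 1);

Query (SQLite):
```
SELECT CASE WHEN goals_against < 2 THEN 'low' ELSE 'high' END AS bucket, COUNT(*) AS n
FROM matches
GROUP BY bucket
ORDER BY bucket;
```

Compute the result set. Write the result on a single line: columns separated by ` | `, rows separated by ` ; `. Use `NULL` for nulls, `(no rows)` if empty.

Bucket rows by goals_against < 2 → 'low' else 'high'; count each bucket.

high | 7 ; low | 2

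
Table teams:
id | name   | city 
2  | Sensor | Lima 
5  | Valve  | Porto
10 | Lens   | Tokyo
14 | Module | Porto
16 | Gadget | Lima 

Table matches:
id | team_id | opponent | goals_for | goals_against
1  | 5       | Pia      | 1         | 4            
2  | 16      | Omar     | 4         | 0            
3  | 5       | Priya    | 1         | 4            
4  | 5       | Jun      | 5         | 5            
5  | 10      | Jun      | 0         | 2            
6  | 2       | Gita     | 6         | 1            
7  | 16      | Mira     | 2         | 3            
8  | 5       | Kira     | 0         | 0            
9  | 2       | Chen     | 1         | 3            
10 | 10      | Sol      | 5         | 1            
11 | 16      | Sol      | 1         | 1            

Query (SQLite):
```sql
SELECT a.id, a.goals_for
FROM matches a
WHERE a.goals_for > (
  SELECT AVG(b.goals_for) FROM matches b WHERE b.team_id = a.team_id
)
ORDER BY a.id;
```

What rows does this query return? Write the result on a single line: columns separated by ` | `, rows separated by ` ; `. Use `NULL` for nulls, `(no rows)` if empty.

For each matches row a, compute AVG(goals_for) over rows sharing a.team_id.
Keep row a if a.goals_for > that per-group AVG.
  team_id=2: AVG(goals_for) = 3.5
  team_id=5: AVG(goals_for) = 1.75
  team_id=10: AVG(goals_for) = 2.5
  team_id=16: AVG(goals_for) = 2.333333

2 | 4 ; 4 | 5 ; 6 | 6 ; 10 | 5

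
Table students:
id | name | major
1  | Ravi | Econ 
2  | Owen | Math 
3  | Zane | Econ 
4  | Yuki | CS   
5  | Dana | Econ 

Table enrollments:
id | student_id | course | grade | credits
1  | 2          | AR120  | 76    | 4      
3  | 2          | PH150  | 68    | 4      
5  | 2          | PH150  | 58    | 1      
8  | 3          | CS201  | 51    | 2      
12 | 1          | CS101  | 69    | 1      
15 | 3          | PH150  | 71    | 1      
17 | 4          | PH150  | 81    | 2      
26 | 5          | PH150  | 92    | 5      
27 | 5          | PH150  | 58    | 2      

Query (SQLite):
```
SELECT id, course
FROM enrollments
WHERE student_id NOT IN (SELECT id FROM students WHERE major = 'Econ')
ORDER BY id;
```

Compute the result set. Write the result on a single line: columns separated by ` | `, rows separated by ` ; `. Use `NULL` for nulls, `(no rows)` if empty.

Inner query: students.id where major = 'Econ'.
Outer: keep enrollments rows whose student_id is not in that set.
Inner query → {1, 3, 5}

1 | AR120 ; 3 | PH150 ; 5 | PH150 ; 17 | PH150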